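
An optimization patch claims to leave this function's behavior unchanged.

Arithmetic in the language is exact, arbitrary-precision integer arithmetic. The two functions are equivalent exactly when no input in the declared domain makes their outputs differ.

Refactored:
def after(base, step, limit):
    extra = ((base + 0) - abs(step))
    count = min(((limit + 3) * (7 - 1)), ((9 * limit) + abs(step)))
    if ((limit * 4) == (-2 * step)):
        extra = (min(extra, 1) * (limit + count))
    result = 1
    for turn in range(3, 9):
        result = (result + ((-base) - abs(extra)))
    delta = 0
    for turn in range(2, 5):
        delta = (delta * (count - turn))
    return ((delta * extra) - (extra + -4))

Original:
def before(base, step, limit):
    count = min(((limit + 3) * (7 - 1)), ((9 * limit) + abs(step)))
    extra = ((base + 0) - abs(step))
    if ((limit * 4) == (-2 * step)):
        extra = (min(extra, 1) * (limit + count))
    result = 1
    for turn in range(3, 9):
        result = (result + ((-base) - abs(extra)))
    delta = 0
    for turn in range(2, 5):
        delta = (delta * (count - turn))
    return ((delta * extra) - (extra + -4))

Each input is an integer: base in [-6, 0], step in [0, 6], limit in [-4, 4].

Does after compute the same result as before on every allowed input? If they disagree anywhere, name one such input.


This is a faithful refactor — same computation, different form, but the computed results match everywhere.
One worked example (base=-1, step=5, limit=-3) — before: count becomes -22; next extra becomes -6; next ((limit * 4) == (-2 * step)) evaluates to false; next result becomes 1; next at turn=3:; next result becomes -4; next at turn=4:; next result becomes -9; next at turn=5:; next result becomes -14; next at turn=6:; next result becomes -19; next at turn=7:; next result becomes -24; next at turn=8:; next result becomes -29; next delta becomes 0; next at turn=2:; next delta becomes 0; next at turn=3:; next delta becomes 0; next at turn=4:; next delta becomes 0; next final value 10; after: extra becomes -6; next count becomes -22; next ((limit * 4) == (-2 * step)) evaluates to false; next result becomes 1; next at turn=3:; next result becomes -4; next at turn=4:; next result becomes -9; next at turn=5:; next result becomes -14; next at turn=6:; next result becomes -19; next at turn=7:; next result becomes -24; next at turn=8:; next result becomes -29; next delta becomes 0; next at turn=2:; next delta becomes 0; next at turn=3:; next delta becomes 0; next at turn=4:; next delta becomes 0; next final value 10; agreement on 10.
An exhaustive pass over the 441 declared inputs shows identical outputs.
verdict: equivalent


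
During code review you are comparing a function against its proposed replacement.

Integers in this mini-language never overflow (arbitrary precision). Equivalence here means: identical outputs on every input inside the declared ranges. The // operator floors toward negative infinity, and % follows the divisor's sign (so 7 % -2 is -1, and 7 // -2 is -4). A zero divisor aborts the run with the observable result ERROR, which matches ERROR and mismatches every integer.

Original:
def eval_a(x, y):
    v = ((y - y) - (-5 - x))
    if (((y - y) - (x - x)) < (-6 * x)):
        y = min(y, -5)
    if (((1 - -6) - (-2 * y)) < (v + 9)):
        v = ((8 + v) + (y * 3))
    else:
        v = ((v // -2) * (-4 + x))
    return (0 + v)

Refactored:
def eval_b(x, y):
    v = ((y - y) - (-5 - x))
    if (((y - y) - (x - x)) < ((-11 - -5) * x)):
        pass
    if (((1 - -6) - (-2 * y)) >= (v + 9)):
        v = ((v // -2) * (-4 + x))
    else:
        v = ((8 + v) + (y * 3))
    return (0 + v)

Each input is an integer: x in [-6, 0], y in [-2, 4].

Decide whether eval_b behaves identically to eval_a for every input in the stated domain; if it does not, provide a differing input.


Evaluate both at x=-6, y=-2.
eval_a: v=-1, then (((y - y) - (x - x)) < (-6 * x)) is true, then y=-5, then (((1 - -6) - (-2 * y)) < (v + 9)) is true, then v=-8, then returns -8
eval_b: v=-1, then (((y - y) - (x - x)) < ((-11 - -5) * x)) is true, then (((1 - -6) - (-2 * y)) >= (v + 9)) is false, then v=1, then returns 1
-8 and 1 differ, so these are not the same function on this domain.
verdict: not equivalent; witness: x=-6, y=-2


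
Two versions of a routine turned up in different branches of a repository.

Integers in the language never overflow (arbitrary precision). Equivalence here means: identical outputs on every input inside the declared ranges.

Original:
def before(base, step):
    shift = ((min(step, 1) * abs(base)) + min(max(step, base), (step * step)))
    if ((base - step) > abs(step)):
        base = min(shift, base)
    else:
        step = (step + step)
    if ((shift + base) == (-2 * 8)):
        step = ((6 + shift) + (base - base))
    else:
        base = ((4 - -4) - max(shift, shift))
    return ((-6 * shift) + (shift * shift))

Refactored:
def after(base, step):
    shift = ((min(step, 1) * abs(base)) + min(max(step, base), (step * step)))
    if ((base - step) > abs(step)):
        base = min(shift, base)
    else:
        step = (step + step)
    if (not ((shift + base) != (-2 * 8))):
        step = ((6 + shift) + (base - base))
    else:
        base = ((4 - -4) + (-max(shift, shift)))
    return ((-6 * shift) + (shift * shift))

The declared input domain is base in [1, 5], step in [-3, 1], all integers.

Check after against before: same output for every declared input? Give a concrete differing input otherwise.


Equivalent — the differences include arithmetic usage differs, plus comparison usage differs, plus boolean connective usage differs, yet no declared input distinguishes the two.
Tracing base=1, step=1: before: shift=2, then ((base - step) > abs(step)) is false, then step=2, then ((shift + base) == (-2 * 8)) is false, then base=6, then returns -8 | after: shift=2, then ((base - step) > abs(step)) is false, then step=2, then (not ((shift + base) != (-2 * 8))) is false, then base=6, then returns -8 — matching result -8.
Across all 25 domain points the two functions coincide.
verdict: equivalent


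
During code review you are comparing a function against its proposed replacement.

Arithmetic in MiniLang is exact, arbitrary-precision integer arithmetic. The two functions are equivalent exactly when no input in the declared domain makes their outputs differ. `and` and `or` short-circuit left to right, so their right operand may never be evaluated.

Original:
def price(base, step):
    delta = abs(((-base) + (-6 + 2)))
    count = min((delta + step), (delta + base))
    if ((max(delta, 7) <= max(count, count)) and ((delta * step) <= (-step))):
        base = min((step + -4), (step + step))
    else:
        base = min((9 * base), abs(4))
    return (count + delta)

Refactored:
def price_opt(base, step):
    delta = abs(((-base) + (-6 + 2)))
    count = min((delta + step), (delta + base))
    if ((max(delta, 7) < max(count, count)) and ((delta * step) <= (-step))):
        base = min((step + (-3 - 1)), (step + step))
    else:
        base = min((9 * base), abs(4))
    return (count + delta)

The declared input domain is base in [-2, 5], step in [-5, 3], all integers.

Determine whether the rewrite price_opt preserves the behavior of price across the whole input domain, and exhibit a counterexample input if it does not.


Equivalent. Although `(max(delta, 7) <= max(count, count))` became `(max(delta, 7) < max(count, count))`, no input in the stated domain can expose it.
Across all 72 domain points the two functions coincide.
One worked example (base=-2, step=2) — price: delta = 2; count = 0; ((max(delta, 7) <= max(count, count)) and ((delta * step) <= (-step))) -> false; base = -18; return 2; price_opt: delta = 2; count = 0; ((max(delta, 7) < max(count, count)) and ((delta * step) <= (-step))) -> false; base = -18; return 2; agreement on 2.
verdict: equivalent


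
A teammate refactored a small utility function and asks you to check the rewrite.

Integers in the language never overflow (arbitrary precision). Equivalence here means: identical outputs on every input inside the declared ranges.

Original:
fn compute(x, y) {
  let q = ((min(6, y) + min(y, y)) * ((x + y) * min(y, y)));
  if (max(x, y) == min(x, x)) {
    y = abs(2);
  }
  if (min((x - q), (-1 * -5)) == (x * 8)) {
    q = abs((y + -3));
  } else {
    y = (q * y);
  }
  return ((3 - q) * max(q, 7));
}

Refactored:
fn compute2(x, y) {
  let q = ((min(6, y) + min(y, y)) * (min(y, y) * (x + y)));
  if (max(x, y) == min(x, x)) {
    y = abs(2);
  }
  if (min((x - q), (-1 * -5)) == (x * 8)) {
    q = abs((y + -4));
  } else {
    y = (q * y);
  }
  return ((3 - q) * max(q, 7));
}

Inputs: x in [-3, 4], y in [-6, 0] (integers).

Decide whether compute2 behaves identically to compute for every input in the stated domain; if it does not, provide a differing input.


The rewrite breaks on x=0, y=0, where the results are 14 and 7.
compute: q := 0 | (max(x, y) == min(x, x)): true | y := 2 | (min((x - q), (-1 * -5)) == (x * 8)): true | q := 1 | result 14
compute2: q := 0 | (max(x, y) == min(x, x)): true | y := 2 | (min((x - q), (-1 * -5)) == (x * 8)): true | q := 2 | result 7
verdict: not equivalent; witness: x=0, y=0


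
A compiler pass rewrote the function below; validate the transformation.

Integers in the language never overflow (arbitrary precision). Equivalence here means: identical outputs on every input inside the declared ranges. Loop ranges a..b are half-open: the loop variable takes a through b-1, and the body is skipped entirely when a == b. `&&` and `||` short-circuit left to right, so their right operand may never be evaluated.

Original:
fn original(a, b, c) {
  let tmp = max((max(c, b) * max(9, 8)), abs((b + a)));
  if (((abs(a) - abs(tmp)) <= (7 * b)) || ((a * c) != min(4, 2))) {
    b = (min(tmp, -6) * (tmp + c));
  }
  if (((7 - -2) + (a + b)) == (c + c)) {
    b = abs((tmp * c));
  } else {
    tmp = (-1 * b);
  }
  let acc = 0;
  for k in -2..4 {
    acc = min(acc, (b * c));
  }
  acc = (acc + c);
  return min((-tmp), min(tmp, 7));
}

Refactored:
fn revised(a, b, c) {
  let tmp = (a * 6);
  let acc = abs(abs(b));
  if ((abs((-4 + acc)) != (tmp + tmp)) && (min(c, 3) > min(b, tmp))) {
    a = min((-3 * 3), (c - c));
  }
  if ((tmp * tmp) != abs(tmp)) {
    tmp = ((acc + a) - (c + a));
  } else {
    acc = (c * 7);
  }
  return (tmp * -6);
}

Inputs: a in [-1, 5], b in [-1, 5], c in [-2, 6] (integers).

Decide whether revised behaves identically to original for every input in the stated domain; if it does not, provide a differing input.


Take a=-1, b=-1, c=-2.
original: tmp := 2 | (((abs(a) - abs(tmp)) <= (7 * b)) || ((a * c) != min(4, 2))): false | (((7 - -2) + (a + b)) == (c + c)): false | tmp := 1 | acc := 0 | iter k=-2: | acc := 0 | iter k=-1: | acc := 0 | iter k=0: | acc := 0 | iter k=1: | acc := 0 | iter k=2: | acc := 0 | iter k=3: | acc := 0 | acc := -2 | result -1
revised: tmp := -6 | acc := 1 | ((abs((-4 + acc)) != (tmp + tmp)) && (min(c, 3) > min(b, tmp))): true | a := -9 | ((tmp * tmp) != abs(tmp)): true | tmp := 3 | result -18
-1 and -18 differ, so these are not the same function on this domain.
verdict: not equivalent; witness: a=-1, b=-1, c=-2


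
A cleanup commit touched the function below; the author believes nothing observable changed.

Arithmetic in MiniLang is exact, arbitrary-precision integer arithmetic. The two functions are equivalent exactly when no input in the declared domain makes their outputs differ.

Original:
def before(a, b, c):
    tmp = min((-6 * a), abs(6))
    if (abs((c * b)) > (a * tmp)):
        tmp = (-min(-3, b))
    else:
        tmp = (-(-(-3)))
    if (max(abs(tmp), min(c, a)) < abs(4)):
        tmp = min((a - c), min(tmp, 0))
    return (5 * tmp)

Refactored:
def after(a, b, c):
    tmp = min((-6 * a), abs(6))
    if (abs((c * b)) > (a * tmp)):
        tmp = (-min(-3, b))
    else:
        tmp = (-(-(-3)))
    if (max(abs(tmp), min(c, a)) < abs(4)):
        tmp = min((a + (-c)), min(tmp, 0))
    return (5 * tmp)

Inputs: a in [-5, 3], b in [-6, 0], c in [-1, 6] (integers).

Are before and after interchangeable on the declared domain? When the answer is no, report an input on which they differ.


Side by side, the visible changes include: arithmetic usage differs.
Tracing a=0, b=-1, c=-1: before: tmp becomes 0; next (abs((c * b)) > (a * tmp)) evaluates to true; next tmp becomes 3; next (max(abs(tmp), min(c, a)) < abs(4)) evaluates to true; next tmp becomes 0; next final value 0 | after: tmp becomes 0; next (abs((c * b)) > (a * tmp)) evaluates to true; next tmp becomes 3; next (max(abs(tmp), min(c, a)) < abs(4)) evaluates to true; next tmp becomes 0; next final value 0 — matching result 0.
Across all 504 domain points the two functions coincide.
verdict: equivalent


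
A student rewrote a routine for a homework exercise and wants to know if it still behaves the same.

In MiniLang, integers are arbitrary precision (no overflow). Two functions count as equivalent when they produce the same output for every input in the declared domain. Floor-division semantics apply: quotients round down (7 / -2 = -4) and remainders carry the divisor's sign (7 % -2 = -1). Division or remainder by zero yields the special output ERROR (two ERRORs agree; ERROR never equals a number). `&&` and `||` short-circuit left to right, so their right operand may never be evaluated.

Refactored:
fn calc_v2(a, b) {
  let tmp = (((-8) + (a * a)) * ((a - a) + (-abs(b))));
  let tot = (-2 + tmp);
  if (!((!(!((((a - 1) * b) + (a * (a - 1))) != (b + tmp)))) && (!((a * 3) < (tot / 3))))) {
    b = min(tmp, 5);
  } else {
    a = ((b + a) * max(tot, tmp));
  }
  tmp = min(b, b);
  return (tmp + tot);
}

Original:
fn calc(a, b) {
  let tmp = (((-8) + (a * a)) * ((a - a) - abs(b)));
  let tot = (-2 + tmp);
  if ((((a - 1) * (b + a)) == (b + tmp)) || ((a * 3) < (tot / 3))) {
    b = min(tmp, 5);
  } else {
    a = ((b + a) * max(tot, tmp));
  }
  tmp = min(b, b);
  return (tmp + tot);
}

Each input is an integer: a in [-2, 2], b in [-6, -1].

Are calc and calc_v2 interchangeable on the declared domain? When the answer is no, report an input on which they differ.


Differences: constant usage differs, arithmetic usage differs, boolean connective usage differs, comparison usage differs — yet all 30 inputs agree.
verdict: equivalent


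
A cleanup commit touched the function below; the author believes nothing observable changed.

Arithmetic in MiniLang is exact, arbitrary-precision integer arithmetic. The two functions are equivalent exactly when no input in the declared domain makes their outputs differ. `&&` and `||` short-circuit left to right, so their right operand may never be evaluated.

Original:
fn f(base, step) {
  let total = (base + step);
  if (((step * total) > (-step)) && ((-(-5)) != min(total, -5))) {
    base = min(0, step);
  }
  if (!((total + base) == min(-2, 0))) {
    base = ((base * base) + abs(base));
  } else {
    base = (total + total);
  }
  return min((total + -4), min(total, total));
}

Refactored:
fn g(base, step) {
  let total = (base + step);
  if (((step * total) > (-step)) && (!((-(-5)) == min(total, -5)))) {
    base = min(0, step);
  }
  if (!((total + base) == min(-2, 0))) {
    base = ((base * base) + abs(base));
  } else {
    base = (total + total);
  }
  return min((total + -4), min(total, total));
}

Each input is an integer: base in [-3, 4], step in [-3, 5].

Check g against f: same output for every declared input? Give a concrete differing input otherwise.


Changes here: boolean connective usage differs, plus comparison usage differs; the full 72-point sweep finds no disagreement.
verdict: equivalent


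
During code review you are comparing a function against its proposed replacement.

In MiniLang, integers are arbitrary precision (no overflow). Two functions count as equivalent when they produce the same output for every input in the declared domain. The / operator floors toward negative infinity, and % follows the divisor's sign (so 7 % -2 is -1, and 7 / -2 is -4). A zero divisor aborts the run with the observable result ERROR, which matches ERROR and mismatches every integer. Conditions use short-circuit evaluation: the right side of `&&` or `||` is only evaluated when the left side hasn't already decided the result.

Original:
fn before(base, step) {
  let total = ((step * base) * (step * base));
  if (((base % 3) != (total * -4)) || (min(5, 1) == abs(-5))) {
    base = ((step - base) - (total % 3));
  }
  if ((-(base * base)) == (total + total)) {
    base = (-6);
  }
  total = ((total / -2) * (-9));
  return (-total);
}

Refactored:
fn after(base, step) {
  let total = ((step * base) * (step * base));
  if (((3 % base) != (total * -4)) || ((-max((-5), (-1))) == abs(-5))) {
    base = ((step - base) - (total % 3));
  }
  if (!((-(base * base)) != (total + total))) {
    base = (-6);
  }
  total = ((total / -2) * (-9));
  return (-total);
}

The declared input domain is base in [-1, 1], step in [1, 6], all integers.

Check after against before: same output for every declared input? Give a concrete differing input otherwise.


The rewrite breaks on base=0, step=1, where the results are 0 and ERROR.
before: total=0, then (((base % 3) != (total * -4)) || (min(5, 1) == abs(-5))) is false, then ((-(base * base)) == (total + total)) is true, then base=-6, then total=0, then returns 0
after: total=0, then a zero divisor aborts: ERROR
verdict: not equivalent; witness: base=0, step=1


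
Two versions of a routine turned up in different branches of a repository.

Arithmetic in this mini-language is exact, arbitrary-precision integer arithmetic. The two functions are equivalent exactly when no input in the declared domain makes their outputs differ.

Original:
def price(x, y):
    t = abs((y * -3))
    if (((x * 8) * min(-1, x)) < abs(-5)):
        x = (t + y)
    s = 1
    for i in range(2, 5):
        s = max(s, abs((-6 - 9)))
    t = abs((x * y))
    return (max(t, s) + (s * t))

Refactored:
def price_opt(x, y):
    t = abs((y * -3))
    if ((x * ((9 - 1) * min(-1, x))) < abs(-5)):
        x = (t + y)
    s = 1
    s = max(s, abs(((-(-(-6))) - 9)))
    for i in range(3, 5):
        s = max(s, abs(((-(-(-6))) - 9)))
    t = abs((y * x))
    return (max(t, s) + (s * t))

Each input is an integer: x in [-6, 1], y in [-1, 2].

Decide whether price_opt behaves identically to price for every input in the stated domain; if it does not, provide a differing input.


Side by side, the visible changes include: min/max/abs usage differs, plus arithmetic usage differs, plus statement counts differ, plus loop structure differs, plus constant usage differs.
One worked example (x=-1, y=0) — price: t=0, then (((x * 8) * min(-1, x)) < abs(-5)) is false, then s=1, then (i=2), then s=15, then (i=3), then s=15, then (i=4), then s=15, then t=0, then returns 15; price_opt: t=0, then ((x * ((9 - 1) * min(-1, x))) < abs(-5)) is false, then s=1, then s=15, then (i=3), then s=15, then (i=4), then s=15, then t=0, then returns 15; agreement on 15.
Sweeping the whole domain (32 inputs) finds no disagreement.
verdict: equivalent


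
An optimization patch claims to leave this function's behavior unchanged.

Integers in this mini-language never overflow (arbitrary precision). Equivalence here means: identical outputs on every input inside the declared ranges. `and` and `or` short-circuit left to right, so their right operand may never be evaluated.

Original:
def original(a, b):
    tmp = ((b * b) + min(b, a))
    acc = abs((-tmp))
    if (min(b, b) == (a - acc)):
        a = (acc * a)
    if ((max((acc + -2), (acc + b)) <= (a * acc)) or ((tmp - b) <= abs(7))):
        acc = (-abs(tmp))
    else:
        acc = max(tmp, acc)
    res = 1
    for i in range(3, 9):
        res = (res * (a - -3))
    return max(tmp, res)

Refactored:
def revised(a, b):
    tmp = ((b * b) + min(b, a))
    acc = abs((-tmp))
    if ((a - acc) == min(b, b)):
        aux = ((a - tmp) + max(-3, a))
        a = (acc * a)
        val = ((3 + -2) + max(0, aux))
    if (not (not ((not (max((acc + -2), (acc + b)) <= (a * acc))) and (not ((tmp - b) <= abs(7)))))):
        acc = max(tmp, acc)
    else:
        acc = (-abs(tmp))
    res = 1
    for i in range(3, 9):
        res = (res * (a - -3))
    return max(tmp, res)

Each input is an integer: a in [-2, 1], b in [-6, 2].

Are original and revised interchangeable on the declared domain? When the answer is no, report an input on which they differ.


The two are interchangeable: boolean connective usage differs; also arithmetic usage differs; also constant usage differs; also local variable names differ; also min/max/abs usage differs; also statement counts differ, and every declared input agrees.
As a probe, take a=1, b=-1: original runs tmp becomes 0; next acc becomes 0; next (min(b, b) == (a - acc)) evaluates to false; next ((max((acc + -2), (acc + b)) <= (a * acc)) or ((tmp - b) <= abs(7))) evaluates to true; next acc becomes 0; next res becomes 1; next at i=3:; next res becomes 4; next at i=4:; next res becomes 16; next at i=5:; next res becomes 64; next at i=6:; next res becomes 256; next at i=7:; next res becomes 1024; next at i=8:; next res becomes 4096; next final value 4096; revised runs tmp becomes 0; next acc becomes 0; next ((a - acc) == min(b, b)) evaluates to false; next (not (not ((not (max((acc + -2), (acc + b)) <= (a * acc))) and (not ((tmp - b) <= abs(7)))))) evaluates to false; next acc becomes 0; next res becomes 1; next at i=3:; next res becomes 4; next at i=4:; next res becomes 16; next at i=5:; next res becomes 64; next at i=6:; next res becomes 256; next at i=7:; next res becomes 1024; next at i=8:; next res becomes 4096; next final value 4096; both end at 4096.
Checked all 36 inputs in the declared domain: the outputs agree on every one.
verdict: equivalent


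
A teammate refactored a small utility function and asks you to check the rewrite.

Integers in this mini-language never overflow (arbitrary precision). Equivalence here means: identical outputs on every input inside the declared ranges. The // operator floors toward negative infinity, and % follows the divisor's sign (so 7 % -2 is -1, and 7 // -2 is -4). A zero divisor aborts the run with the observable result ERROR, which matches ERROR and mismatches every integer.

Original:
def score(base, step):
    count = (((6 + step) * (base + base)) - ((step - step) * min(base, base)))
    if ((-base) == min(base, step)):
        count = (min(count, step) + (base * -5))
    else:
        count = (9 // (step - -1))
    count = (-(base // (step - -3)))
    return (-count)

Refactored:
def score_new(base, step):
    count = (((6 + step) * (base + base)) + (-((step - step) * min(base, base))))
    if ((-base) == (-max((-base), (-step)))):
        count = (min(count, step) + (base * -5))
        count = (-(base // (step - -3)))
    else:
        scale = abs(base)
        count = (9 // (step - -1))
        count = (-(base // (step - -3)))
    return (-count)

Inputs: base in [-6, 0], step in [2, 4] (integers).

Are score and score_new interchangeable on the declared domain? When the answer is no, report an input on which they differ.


The two versions differ — the changes include local variable names differ, plus constant usage differs, plus min/max/abs usage differs, plus arithmetic usage differs, plus statement counts differ.
Spot check at base=0, step=3 — score: count=0, then ((-base) == min(base, step)) is true, then count=0, then count=0, then returns 0. score_new: count=0, then ((-base) == (-max((-base), (-step)))) is true, then count=0, then count=0, then returns 0. Both give 0.
An exhaustive pass over the 21 declared inputs shows identical outputs.
verdict: equivalent


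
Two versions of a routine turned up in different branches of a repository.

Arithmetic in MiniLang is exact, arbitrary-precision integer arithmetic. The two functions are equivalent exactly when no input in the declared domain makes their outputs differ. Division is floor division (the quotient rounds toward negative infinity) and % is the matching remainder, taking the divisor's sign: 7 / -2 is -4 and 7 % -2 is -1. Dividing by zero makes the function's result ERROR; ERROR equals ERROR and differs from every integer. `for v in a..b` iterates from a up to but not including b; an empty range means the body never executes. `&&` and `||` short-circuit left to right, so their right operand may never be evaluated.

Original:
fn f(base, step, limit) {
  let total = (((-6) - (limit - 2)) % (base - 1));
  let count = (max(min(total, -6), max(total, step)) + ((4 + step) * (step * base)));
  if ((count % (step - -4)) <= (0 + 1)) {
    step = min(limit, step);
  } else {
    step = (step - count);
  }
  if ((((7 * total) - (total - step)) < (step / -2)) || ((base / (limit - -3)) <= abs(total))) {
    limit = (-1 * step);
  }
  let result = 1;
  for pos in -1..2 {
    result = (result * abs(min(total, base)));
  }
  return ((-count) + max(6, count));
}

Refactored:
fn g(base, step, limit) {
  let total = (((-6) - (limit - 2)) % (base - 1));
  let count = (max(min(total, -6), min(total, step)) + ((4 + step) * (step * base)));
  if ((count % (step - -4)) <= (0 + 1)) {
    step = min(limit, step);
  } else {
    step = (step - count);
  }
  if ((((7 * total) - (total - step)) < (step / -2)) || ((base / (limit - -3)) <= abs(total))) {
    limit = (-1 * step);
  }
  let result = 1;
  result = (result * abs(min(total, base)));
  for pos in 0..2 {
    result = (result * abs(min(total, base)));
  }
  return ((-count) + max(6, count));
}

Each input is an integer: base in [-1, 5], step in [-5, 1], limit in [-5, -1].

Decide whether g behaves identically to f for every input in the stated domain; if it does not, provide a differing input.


Run the pair on base=-1, step=-5, limit=-5.
f: total becomes -1; next count becomes -6; next ((count % (step - -4)) <= (0 + 1)) evaluates to true; next step becomes -5; next ((((7 * total) - (total - step)) < (step / -2)) || ((base / (limit - -3)) <= abs(total))) evaluates to true; next limit becomes 5; next result becomes 1; next at pos=-1:; next result becomes 1; next at pos=0:; next result becomes 1; next at pos=1:; next result becomes 1; next final value 12
g: total becomes -1; next count becomes -10; next ((count % (step - -4)) <= (0 + 1)) evaluates to true; next step becomes -5; next ((((7 * total) - (total - step)) < (step / -2)) || ((base / (limit - -3)) <= abs(total))) evaluates to true; next limit becomes 5; next result becomes 1; next result becomes 1; next at pos=0:; next result becomes 1; next at pos=1:; next result becomes 1; next final value 16
12 and 16 differ, so these are not the same function on this domain.
verdict: not equivalent; witness: base=-1, step=-5, limit=-5


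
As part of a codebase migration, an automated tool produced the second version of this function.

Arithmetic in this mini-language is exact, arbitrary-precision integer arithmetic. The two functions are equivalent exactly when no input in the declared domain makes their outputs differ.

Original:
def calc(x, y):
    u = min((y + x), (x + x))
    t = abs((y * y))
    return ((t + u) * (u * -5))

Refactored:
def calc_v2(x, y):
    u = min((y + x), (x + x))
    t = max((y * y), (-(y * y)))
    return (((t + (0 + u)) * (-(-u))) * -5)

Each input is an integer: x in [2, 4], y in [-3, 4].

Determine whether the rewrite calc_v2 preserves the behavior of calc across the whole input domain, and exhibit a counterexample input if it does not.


Reading the diff, among the changes: arithmetic usage differs, plus min/max/abs usage differs, plus constant usage differs.
Spot check at x=4, y=4 — calc: u becomes 8; next t becomes 16; next final value -960. calc_v2: u becomes 8; next t becomes 16; next final value -960. Both give -960.
An exhaustive pass over the 24 declared inputs shows identical outputs.
verdict: equivalent


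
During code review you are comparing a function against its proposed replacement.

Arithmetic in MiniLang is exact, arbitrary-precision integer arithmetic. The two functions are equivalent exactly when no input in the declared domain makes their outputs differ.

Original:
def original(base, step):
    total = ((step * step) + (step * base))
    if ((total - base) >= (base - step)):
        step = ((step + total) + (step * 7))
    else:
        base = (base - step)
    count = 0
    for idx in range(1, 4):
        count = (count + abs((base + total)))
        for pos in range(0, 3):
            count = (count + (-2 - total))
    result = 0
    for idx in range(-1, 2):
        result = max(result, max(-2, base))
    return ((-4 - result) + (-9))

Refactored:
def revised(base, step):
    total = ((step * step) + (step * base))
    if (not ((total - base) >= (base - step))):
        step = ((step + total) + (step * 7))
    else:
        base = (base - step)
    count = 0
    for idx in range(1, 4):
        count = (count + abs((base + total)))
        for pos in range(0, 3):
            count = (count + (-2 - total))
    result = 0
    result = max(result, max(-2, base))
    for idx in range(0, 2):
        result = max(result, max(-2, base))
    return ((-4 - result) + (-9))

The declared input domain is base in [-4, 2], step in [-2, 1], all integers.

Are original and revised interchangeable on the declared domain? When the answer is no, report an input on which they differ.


The rewrite breaks on base=-1, step=-2, where the results are -13 and -14.
original: total := 6 | ((total - base) >= (base - step)): true | step := -10 | count := 0 | iter idx=1: | count := 5 | iter pos=0: | count := -3 | iter pos=1: | count := -11 | iter pos=2: | count := -19 | iter idx=2: | count := -14 | iter pos=0: | count := -22 | iter pos=1: | count := -30 | iter pos=2: | count := -38 | iter idx=3: | count := -33 | iter pos=0: | count := -41 | iter pos=1: | count := -49 | iter pos=2: | count := -57 | result := 0 | iter idx=-1: | result := 0 | iter idx=0: | result := 0 | iter idx=1: | result := 0 | result -13
revised: total := 6 | (not ((total - base) >= (base - step))): false | base := 1 | count := 0 | iter idx=1: | count := 7 | iter pos=0: | count := -1 | iter pos=1: | count := -9 | iter pos=2: | count := -17 | iter idx=2: | count := -10 | iter pos=0: | count := -18 | iter pos=1: | count := -26 | iter pos=2: | count := -34 | iter idx=3: | count := -27 | iter pos=0: | count := -35 | iter pos=1: | count := -43 | iter pos=2: | count := -51 | result := 0 | result := 1 | iter idx=0: | result := 1 | iter idx=1: | result := 1 | result -14
verdict: not equivalent; witness: base=-1, step=-2


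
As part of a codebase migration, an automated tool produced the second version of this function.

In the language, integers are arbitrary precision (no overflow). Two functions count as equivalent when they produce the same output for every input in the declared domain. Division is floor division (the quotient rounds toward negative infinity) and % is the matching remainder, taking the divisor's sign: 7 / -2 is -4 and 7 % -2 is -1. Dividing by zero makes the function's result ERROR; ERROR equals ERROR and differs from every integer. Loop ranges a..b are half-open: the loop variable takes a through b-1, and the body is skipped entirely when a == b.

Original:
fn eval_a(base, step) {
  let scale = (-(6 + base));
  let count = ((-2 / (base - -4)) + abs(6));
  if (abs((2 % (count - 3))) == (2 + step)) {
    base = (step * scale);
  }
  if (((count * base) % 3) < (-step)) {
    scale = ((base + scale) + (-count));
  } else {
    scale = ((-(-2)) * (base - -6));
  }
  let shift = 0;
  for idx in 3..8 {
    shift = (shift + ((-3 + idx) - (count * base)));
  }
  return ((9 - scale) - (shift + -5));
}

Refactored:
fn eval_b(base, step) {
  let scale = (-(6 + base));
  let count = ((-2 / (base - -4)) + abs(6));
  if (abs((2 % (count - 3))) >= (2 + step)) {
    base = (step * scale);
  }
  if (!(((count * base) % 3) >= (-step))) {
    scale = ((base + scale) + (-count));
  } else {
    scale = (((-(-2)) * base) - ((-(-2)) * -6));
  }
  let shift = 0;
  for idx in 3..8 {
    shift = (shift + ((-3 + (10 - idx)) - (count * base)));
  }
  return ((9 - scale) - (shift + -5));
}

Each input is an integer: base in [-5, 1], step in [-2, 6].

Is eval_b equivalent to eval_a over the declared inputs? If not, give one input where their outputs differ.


Not equivalent: base=-5, step=-2 separates them (-198 vs 91).
eval_a: scale becomes -1; next count becomes 8; next (abs((2 % (count - 3))) == (2 + step)) evaluates to false; next (((count * base) % 3) < (-step)) evaluates to false; next scale becomes 2; next shift becomes 0; next at idx=3:; next shift becomes 40; next at idx=4:; next shift becomes 81; next at idx=5:; next shift becomes 123; next at idx=6:; next shift becomes 166; next at idx=7:; next shift becomes 210; next final value -198
eval_b: scale becomes -1; next count becomes 8; next (abs((2 % (count - 3))) >= (2 + step)) evaluates to true; next base becomes 2; next (!(((count * base) % 3) >= (-step))) evaluates to true; next scale becomes -7; next shift becomes 0; next at idx=3:; next shift becomes -12; next at idx=4:; next shift becomes -25; next at idx=5:; next shift becomes -39; next at idx=6:; next shift becomes -54; next at idx=7:; next shift becomes -70; next final value 91
verdict: not equivalent; witness: base=-5, step=-2


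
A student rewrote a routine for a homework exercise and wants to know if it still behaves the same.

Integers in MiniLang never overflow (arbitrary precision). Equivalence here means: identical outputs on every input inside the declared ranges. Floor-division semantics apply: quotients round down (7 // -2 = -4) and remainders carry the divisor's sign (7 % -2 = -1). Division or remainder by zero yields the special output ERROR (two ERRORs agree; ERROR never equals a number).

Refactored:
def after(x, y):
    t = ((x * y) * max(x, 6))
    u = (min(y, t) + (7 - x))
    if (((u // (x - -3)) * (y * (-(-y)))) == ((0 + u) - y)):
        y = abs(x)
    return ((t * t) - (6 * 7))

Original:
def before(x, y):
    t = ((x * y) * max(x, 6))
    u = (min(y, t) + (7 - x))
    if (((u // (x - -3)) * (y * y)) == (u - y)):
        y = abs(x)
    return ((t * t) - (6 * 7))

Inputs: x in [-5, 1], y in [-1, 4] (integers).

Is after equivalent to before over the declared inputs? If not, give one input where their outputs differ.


Comparing the listings, the differences include: constant usage differs, arithmetic usage differs.
Spot check at x=-3, y=1 — before: t := -18 | u := -8 | divide-by-zero, output ERROR. after: t := -18 | u := -8 | divide-by-zero, output ERROR. Both give ERROR.
Sweeping the whole domain (42 inputs) finds no disagreement.
verdict: equivalent


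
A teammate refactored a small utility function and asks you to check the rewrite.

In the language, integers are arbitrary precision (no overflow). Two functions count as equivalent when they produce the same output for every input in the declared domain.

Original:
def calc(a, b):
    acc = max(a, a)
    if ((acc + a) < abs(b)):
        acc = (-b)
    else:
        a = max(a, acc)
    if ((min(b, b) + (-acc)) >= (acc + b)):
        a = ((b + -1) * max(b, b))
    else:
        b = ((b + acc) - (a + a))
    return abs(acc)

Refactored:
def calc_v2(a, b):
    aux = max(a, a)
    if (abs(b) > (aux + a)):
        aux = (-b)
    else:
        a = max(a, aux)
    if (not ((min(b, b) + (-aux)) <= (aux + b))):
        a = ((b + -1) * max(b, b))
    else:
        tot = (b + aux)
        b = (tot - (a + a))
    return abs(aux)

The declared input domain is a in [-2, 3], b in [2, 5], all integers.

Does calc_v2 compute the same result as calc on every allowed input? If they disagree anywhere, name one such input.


Equivalent. The suspicious-looking change has no observable effect anywhere in the declared ranges.
Sweeping the whole domain (24 inputs) finds no disagreement.
Spot check at a=-2, b=3 — calc: acc becomes -2; next ((acc + a) < abs(b)) evaluates to true; next acc becomes -3; next ((min(b, b) + (-acc)) >= (acc + b)) evaluates to true; next a becomes 6; next final value 3. calc_v2: aux becomes -2; next (abs(b) > (aux + a)) evaluates to true; next aux becomes -3; next (not ((min(b, b) + (-aux)) <= (aux + b))) evaluates to true; next a becomes 6; next final value 3. Both give 3.
verdict: equivalent


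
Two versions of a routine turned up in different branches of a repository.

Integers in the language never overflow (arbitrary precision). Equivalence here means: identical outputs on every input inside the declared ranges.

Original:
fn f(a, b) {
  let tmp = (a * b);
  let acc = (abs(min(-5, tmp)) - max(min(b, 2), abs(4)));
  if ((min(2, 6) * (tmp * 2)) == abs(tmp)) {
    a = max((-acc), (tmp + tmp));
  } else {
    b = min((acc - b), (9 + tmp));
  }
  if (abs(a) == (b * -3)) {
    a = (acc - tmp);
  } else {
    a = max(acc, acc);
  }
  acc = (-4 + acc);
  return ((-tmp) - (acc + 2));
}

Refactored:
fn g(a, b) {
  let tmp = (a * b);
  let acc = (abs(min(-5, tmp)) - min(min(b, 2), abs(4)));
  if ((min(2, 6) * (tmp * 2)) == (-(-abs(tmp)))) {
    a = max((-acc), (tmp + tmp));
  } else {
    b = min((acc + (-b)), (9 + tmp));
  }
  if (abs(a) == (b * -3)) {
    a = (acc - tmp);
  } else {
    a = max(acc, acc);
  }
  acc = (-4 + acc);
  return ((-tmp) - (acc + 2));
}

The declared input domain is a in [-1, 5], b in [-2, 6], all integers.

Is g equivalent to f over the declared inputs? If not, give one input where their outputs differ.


Consider the input a=-1, b=-2.
f: tmp := 2 | acc := 1 | ((min(2, 6) * (tmp * 2)) == abs(tmp)): false | b := 3 | (abs(a) == (b * -3)): false | a := 1 | acc := -3 | result -1
g: tmp := 2 | acc := 7 | ((min(2, 6) * (tmp * 2)) == (-(-abs(tmp)))): false | b := 9 | (abs(a) == (b * -3)): false | a := 7 | acc := 3 | result -7
-1 != -7, so the rewrite changes behavior.
verdict: not equivalent; witness: a=-1, b=-2


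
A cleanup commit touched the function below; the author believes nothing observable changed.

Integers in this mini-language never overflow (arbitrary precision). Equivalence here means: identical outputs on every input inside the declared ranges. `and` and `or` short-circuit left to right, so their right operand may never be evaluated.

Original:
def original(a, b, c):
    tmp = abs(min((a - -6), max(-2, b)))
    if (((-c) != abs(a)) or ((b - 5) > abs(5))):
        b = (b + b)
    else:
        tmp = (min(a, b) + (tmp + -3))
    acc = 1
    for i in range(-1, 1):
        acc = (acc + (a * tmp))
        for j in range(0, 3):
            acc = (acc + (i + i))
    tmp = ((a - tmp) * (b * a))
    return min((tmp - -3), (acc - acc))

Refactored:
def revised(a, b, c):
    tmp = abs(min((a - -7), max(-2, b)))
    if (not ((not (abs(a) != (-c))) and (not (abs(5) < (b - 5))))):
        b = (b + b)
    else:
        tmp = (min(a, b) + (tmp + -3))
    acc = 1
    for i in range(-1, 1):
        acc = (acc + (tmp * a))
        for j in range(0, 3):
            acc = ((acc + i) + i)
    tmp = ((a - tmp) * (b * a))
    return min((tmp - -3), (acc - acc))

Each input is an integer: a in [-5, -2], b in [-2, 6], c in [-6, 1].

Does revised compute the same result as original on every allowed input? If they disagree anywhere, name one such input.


The rewrite breaks on a=-5, b=2, c=-5, where the results are -17 and -7.
original: tmp becomes 1; next (((-c) != abs(a)) or ((b - 5) > abs(5))) evaluates to false; next tmp becomes -7; next acc becomes 1; next at i=-1:; next acc becomes 36; next at j=0:; next acc becomes 34; next at j=1:; next acc becomes 32; next at j=2:; next acc becomes 30; next at i=0:; next acc becomes 65; next at j=0:; next acc becomes 65; next at j=1:; next acc becomes 65; next at j=2:; next acc becomes 65; next tmp becomes -20; next final value -17
revised: tmp becomes 2; next (not ((not (abs(a) != (-c))) and (not (abs(5) < (b - 5))))) evaluates to false; next tmp becomes -6; next acc becomes 1; next at i=-1:; next acc becomes 31; next at j=0:; next acc becomes 29; next at j=1:; next acc becomes 27; next at j=2:; next acc becomes 25; next at i=0:; next acc becomes 55; next at j=0:; next acc becomes 55; next at j=1:; next acc becomes 55; next at j=2:; next acc becomes 55; next tmp becomes -10; next final value -7
verdict: not equivalent; witness: a=-5, b=2, c=-5


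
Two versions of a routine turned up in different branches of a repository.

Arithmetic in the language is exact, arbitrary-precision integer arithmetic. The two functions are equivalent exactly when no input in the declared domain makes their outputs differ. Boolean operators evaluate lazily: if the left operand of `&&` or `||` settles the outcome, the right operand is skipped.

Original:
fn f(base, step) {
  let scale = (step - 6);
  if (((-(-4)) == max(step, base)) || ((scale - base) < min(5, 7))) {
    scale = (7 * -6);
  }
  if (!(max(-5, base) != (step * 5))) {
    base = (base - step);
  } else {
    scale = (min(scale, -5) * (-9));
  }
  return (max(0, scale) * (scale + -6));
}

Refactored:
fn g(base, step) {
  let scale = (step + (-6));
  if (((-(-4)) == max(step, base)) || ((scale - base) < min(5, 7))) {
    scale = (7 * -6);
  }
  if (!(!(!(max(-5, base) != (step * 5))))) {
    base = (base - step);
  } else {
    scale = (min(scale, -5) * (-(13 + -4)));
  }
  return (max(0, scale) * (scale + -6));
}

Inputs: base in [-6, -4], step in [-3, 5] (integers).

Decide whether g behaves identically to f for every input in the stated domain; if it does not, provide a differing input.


Equivalent — the differences include constant usage differs; also arithmetic usage differs; also boolean connective usage differs, yet no declared input distinguishes the two.
One worked example (base=-4, step=3) — f: scale=-3, then (((-(-4)) == max(step, base)) || ((scale - base) < min(5, 7))) is true, then scale=-42, then (!(max(-5, base) != (step * 5))) is false, then scale=378, then returns 140616; g: scale=-3, then (((-(-4)) == max(step, base)) || ((scale - base) < min(5, 7))) is true, then scale=-42, then (!(!(!(max(-5, base) != (step * 5))))) is false, then scale=378, then returns 140616; agreement on 140616.
Every one of the 27 inputs gives matching results.
verdict: equivalent
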